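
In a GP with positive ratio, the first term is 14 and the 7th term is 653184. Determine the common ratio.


r^(n-1) = aₙ/a₁
r^6 = 653184/14 = 46656
r = 46656^(1/6)
= ±6; taking r > 0 gives r = 6

r = 6


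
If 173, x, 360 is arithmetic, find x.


AM = (173 + 360)/2 = 533/2 = 266.5

AM = 266.5


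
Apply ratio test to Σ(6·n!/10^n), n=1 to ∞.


aₙ = 6·n!/10^n
a_{n+1}/aₙ = (n+1)!/10^(n+1) × 10^n/n!  (constant 6 cancels)
= (n+1)/10
L = lim(n→∞) (n+1)/10 = ∞
L > 1 → series DIVERGES

Diverges (ratio test: L = ∞ > 1)


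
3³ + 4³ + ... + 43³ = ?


Σₖ₌3^43 k³ = [43·44/2]² − [2·3/2]²
= 894916 − 9 = 894907

Σk³ = 894907


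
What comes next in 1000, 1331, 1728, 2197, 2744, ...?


Pattern: perfect cubes: n³
Terms: 1000, 1331, 1728, 2197, 2744
Next term = 3375

Next term = 3375


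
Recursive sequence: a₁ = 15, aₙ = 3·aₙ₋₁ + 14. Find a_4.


Computing step by step:
a_1 = 15
a_2 = 59
a_3 = 191
a_4 = 587


a_4 = 587


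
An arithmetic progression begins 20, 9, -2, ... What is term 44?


aₙ = a₁ + (n-1)d
= 20 + (44-1)×-11
= 20 - 473
= -453

a_44 = -453


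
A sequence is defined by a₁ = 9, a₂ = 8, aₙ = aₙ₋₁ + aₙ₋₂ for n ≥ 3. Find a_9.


Computing iteratively: 9, 8, 17, 25, 42, 67, 109, 176, 285
a_9 = 285

a_9 = 285


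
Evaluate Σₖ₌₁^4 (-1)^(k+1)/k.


S = 1 - 1/2 + 1/3 - 1/4
= 0.5833
(Full series converges to +ln(2) ≈ +0.6931)

S_4 = 0.5833


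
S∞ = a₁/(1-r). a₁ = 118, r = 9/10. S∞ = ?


S∞ = a₁/(1-r) = 118/(1 - 9/10)
= 118/(1/10)
= 1180

S∞ = 1180


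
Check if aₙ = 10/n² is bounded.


a₁ = 10, a₂ = 10/4, a₃ = 10/9, ...
0 < aₙ ≤ 10 for all n ≥ 1
The sequence IS bounded

Bounded (0 < aₙ ≤ 10)


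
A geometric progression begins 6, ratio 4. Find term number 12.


aₙ = a₁·r^(n-1)
= 6×4^11
= 6×4194304
= 25165824

a_12 = 25165824


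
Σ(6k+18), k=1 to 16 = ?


Σ(6k+18) = 6·Σk + 18·n
= 6·136 + 18·16
= 816 + 288 = 1104

Σ = 1104


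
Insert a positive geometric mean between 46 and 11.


GM = √(46×11) = √506 = 22.4944

GM = 22.4944


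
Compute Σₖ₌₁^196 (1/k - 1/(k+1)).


Telescoping: adjacent terms cancel.
= 1/1 - 1/197
= 1 - 1/197 = 196/197

Sum = 196/197


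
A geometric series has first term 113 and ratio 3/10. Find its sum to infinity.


S∞ = a₁/(1-r) = 113/(1 - 3/10)
= 113/(7/10)
= 1130/7

S∞ = 1130/7


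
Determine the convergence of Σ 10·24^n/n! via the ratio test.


aₙ = 10·24^n/n!
a_{n+1}/aₙ = 24^(n+1)/(n+1)! × n!/24^n  (constant 10 cancels)
= 24/(n+1)
L = lim(n→∞) 24/(n+1) = 0
L < 1 → series CONVERGES

Converges (ratio test: L = 0 < 1)


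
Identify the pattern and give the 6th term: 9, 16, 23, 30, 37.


Pattern: arithmetic (d=7)
Terms: 9, 16, 23, 30, 37
Next term = 44

Next term = 44


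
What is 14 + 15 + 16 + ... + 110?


Σₖ₌14^110 k = Σₖ₌₁^110 k − Σₖ₌₁^13 k
= 110·111/2 − 13·14/2
= 6105 − 91 = 6014

Σk = 6014


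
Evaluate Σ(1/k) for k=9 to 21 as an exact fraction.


Σₖ₌9^21 1/k = 1/9 + 1/10 + 1/11 + ... + 1/21
= 23990607/25865840
≈ 0.9275

Sum = 23990607/25865840 ≈ 0.9275


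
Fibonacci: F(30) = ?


Fibonacci sequence: 1, 1, 2, 3, 5, 8, 13, 21, 34, 55, 89, ...
F(30) = 832040

F(30) = 832040


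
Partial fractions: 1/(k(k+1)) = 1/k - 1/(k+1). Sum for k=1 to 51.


1/(k(k+1)) = 1/k - 1/(k+1) (partial fractions)
Telescoping: Σ = 1 - 1/52 = 51/52

Sum = 51/52


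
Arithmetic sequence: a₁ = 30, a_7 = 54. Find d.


d = (aₙ - a₁)/(n-1)
= (54 - 30)/(7-1)
= 24/6 = 4

d = 4


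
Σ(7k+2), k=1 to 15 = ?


Σ(7k+2) = 7·Σk + 2·n
= 7·120 + 2·15
= 840 + 30 = 870

Σ = 870


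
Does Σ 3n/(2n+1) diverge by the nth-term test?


lim(n→∞) 3n/(2n+1) = 3/2 = 3/2  (divide numerator and denominator by n)
lim aₙ = 3/2 ≠ 0 → series DIVERGES

Diverges (lim aₙ = 3/2 ≠ 0)


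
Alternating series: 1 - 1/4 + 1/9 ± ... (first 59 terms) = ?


S = 1 - 1/4 + 1/9 - 1/16 + 1/25 - 1/36 + 1/49 - 1/64 ± ...
= 0.8226
(Full series converges to +π²/12 ≈ +0.8225)

S_59 = 0.8226


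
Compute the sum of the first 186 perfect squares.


n = 186
n(n+1)(2n+1)/6 = 186×187×373/6
= 12973686/6 = 2162281

Σk² = 2162281


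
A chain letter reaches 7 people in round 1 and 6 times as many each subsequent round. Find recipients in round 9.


aₙ = a₁·r^(n-1)
= 7×6^8
= 7×1679616
= 11757312

a_9 = 11757312


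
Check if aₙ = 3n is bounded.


aₙ = 3n → as n→∞, aₙ→∞
No finite upper bound exists
The sequence is UNBOUNDED

Unbounded (aₙ → ∞ as n → ∞)


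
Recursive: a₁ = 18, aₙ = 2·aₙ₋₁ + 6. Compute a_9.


Computing step by step:
a_1 = 18
a_2 = 42
a_3 = 90
a_4 = 186
a_5 = 378
a_6 = 762
a_7 = 1530
a_8 = 3066
a_9 = 6138


a_9 = 6138


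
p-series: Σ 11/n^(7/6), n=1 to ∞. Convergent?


p-series test: Σ c/n^p converges if p > 1, diverges if p ≤ 1 (constant c > 0 doesn't affect convergence).
p = 7/6
7/6 > 1 → CONVERGES

Converges (p = 7/6 > 1)


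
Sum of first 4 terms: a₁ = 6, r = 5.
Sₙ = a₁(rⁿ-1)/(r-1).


Sₙ = 6×(5^4 - 1)/(5 - 1)
= 6×(625 - 1)/4
= 6×624/4
= 936

S_4 = 936


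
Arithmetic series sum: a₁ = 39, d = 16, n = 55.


aₙ = 39 + (55-1)×16 = 903
Sₙ = n(a₁+aₙ)/2 = 55×(39+903)/2
= 55×942/2 = 25905

S_55 = 25905


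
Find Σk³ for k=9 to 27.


Σₖ₌9^27 k³ = [27·28/2]² − [8·9/2]²
= 142884 − 1296 = 141588

Σk³ = 141588


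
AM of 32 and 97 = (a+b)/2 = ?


AM = (32 + 97)/2 = 129/2 = 64.5

AM = 64.5


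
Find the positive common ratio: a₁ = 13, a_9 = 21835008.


r^(n-1) = aₙ/a₁
r^8 = 21835008/13 = 1679616
r = 1679616^(1/8)
= ±6; taking r > 0 gives r = 6

r = 6


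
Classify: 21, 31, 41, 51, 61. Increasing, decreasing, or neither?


Differences: 10, 10, 10, 10
All differences > 0 → strictly INCREASING

Monotonically increasing


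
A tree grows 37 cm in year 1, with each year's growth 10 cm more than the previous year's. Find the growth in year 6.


aₙ = a₁ + (n-1)d
= 37 + (6-1)×10
= 37 + 50
= 87

a_6 = 87


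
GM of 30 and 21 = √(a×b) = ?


GM = √(30×21) = √630 = 25.0998

GM = 25.0998


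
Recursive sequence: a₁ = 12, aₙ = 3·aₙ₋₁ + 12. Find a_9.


Computing step by step:
a_1 = 12
a_2 = 48
a_3 = 156
a_4 = 480
a_5 = 1452
a_6 = 4368
a_7 = 13116
a_8 = 39360
a_9 = 118092


a_9 = 118092


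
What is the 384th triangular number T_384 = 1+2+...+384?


n(n+1)/2 = 384×385/2 = 147840/2 = 73920

Σk = 73920


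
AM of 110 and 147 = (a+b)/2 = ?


AM = (110 + 147)/2 = 257/2 = 128.5

AM = 128.5


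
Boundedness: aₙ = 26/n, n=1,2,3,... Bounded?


a₁ = 26, a₂ = 26/2, a₃ = 26/3, ...
0 < aₙ ≤ 26 for all n ≥ 1
Lower bound: 0, Upper bound: 26
The sequence IS bounded

Bounded (0 < aₙ ≤ 26)


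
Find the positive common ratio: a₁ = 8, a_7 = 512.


r^(n-1) = aₙ/a₁
r^6 = 512/8 = 64
r = 64^(1/6)
= ±2; taking r > 0 gives r = 2

r = 2


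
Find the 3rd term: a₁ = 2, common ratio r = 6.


aₙ = a₁·r^(n-1)
= 2×6^2
= 2×36
= 72

a_3 = 72


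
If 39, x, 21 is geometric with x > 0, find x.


GM = √(39×21) = √819 = 28.6182

GM = 28.6182


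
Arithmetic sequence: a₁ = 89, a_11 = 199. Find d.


d = (aₙ - a₁)/(n-1)
= (199 - 89)/(11-1)
= 110/10 = 11

d = 11


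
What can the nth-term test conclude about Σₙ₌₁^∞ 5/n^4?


lim(n→∞) 5/n^4 = 0
lim aₙ = 0 → nth-term test is INCONCLUSIVE
(Need other tests; this is actually a convergent p-series with p=4 > 1)

Inconclusive (lim aₙ = 0; need another test)


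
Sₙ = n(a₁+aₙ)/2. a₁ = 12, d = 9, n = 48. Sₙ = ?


aₙ = 12 + (48-1)×9 = 435
Sₙ = n(a₁+aₙ)/2 = 48×(12+435)/2
= 48×447/2 = 10728

S_48 = 10728


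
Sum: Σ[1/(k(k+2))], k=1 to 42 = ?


1/(k(k+2)) = (1/2)·(1/k - 1/(k+2)) (partial fractions)
Telescoping: Σ = (1/2)·(1 + 1/2 - 1/43 - 1/44) = 2751/3784

Sum = 2751/3784


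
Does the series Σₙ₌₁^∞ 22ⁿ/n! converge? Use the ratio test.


aₙ = 22^n/n!
a_{n+1}/aₙ = 22^(n+1)/(n+1)! × n!/22^n
= 22/(n+1)
L = lim(n→∞) 22/(n+1) = 0
L < 1 → series CONVERGES

Converges (ratio test: L = 0 < 1)


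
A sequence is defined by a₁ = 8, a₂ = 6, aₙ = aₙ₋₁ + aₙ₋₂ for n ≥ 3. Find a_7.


Computing iteratively: 8, 6, 14, 20, 34, 54, 88
a_7 = 88

a_7 = 88


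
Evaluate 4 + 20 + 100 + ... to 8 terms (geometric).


Sₙ = 4×(5^8 - 1)/(5 - 1)
= 4×(390625 - 1)/4
= 4×390624/4
= 390624

S_8 = 390624


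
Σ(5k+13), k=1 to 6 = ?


Σ(5k+13) = 5·Σk + 13·n
= 5·21 + 13·6
= 105 + 78 = 183

Σ = 183


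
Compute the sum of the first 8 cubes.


n(n+1)/2 = 8×9/2 = 36
Σk³ = 36² = 1296

Σk³ = 1296


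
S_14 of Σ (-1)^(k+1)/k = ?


S = 1 - 1/2 + 1/3 - 1/4 + 1/5 - 1/6 + 1/7 - 1/8 ± ...
= 0.6587
(Full series converges to +ln(2) ≈ +0.6931)

S_14 = 0.6587


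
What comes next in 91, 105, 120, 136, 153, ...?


Pattern: triangular numbers: n(n+1)/2
Terms: 91, 105, 120, 136, 153
Next term = 171

Next term = 171


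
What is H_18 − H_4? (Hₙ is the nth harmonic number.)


Σₖ₌5^18 1/k = 1/5 + 1/6 + 1/7 + ... + 1/18
= 5765801/4084080
≈ 1.4118

Sum = 5765801/4084080 ≈ 1.4118


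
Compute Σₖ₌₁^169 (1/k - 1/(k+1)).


Telescoping: adjacent terms cancel.
= 1/1 - 1/170
= 1 - 1/170 = 169/170

Sum = 169/170


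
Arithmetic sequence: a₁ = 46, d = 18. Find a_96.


aₙ = a₁ + (n-1)d
= 46 + (96-1)×18
= 46 + 1710
= 1756

a_96 = 1756


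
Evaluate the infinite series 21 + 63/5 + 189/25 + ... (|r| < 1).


S∞ = a₁/(1-r) = 21/(1 - 3/5)
= 21/(2/5)
= 105/2

S∞ = 105/2


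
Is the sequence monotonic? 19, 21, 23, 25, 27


Differences: 2, 2, 2, 2
All differences > 0 → strictly INCREASING

Monotonically increasing


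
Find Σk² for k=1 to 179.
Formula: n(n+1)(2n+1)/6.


n = 179
n(n+1)(2n+1)/6 = 179×180×359/6
= 11566980/6 = 1927830

Σk² = 1927830


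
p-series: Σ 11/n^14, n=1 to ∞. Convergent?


p-series test: Σ c/n^p converges if p > 1, diverges if p ≤ 1 (constant c > 0 doesn't affect convergence).
p = 14
14 > 1 → CONVERGES

Converges (p = 14 > 1)


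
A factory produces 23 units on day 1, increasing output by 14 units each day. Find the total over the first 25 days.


aₙ = 23 + (25-1)×14 = 359
Sₙ = n(a₁+aₙ)/2 = 25×(23+359)/2
= 25×382/2 = 4775

S_25 = 4775


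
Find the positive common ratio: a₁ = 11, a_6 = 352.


r^(n-1) = aₙ/a₁
r^5 = 352/11 = 32
r = 32^(1/5)
= 2

r = 2


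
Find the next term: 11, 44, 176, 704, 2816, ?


Pattern: geometric (r=4)
Terms: 11, 44, 176, 704, 2816
Next term = 11264

Next term = 11264


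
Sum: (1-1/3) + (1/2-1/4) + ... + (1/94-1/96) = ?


Telescoping with gap 2: two head and two tail terms survive.
= (1 + 1/2) - (1/95 + 1/96)
= 3/2 - 1/95 - 1/96 = 13489/9120

Sum = 13489/9120


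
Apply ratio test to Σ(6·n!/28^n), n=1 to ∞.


aₙ = 6·n!/28^n
a_{n+1}/aₙ = (n+1)!/28^(n+1) × 28^n/n!  (constant 6 cancels)
= (n+1)/28
L = lim(n→∞) (n+1)/28 = ∞
L > 1 → series DIVERGES

Diverges (ratio test: L = ∞ > 1)


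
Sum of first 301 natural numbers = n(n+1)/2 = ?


n(n+1)/2 = 301×302/2 = 90902/2 = 45451

Σk = 45451


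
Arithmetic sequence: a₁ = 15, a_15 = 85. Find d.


d = (aₙ - a₁)/(n-1)
= (85 - 15)/(15-1)
= 70/14 = 5

d = 5


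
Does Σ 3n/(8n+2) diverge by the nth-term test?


lim(n→∞) 3n/(8n+2) = 3/8 = 3/8  (divide numerator and denominator by n)
lim aₙ = 3/8 ≠ 0 → series DIVERGES

Diverges (lim aₙ = 3/8 ≠ 0)


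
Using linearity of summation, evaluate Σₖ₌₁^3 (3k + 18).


Σ(3k+18) = 3·Σk + 18·n
= 3·6 + 18·3
= 18 + 54 = 72

Σ = 72


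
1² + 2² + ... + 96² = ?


n = 96
n(n+1)(2n+1)/6 = 96×97×193/6
= 1797216/6 = 299536

Σk² = 299536


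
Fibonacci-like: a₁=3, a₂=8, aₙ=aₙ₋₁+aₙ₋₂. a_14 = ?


Computing iteratively: 3, 8, 11, 19, 30, 49, 79, 128, 207, 335, 542, 877, ...
a_14 = 2296

a_14 = 2296


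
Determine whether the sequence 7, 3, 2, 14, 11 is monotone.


Differences: -4, -1, 12, -3
Difference at position 3 is +12 (> 0) but position 1 is -4 (< 0) — sequence both rises and falls
→ NOT monotonic

Not monotonic


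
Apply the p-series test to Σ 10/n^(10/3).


p-series test: Σ c/n^p converges if p > 1, diverges if p ≤ 1 (constant c > 0 doesn't affect convergence).
p = 10/3
10/3 > 1 → CONVERGES

Converges (p = 10/3 > 1)


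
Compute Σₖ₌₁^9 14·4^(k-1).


Sₙ = 14×(4^9 - 1)/(4 - 1)
= 14×(262144 - 1)/3
= 14×262143/3
= 1223334

S_9 = 1223334


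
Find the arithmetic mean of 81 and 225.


AM = (81 + 225)/2 = 306/2 = 153

AM = 153


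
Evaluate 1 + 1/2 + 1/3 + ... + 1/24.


H_24 = 1/1 + 1/2 + 1/3 + ... + 1/24
= 1347822955/356948592
≈ 3.776

H_24 = 1347822955/356948592 ≈ 3.776


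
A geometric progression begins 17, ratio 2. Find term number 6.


aₙ = a₁·r^(n-1)
= 17×2^5
= 17×32
= 544

a_6 = 544


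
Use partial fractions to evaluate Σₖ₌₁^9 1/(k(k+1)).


1/(k(k+1)) = 1/k - 1/(k+1) (partial fractions)
Telescoping: Σ = 1 - 1/10 = 9/10

Sum = 9/10


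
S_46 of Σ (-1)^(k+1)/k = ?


S = 1 - 1/2 + 1/3 - 1/4 + 1/5 - 1/6 + 1/7 - 1/8 ± ...
= 0.6824
(Full series converges to +ln(2) ≈ +0.6931)

S_46 = 0.6824


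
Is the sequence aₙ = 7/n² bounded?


a₁ = 7, a₂ = 7/4, a₃ = 7/9, ...
0 < aₙ ≤ 7 for all n ≥ 1
The sequence IS bounded

Bounded (0 < aₙ ≤ 7)


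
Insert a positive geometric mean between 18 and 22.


GM = √(18×22) = √396 = 19.8997

GM = 19.8997


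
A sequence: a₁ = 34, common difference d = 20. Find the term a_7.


aₙ = a₁ + (n-1)d
= 34 + (7-1)×20
= 34 + 120
= 154

a_7 = 154


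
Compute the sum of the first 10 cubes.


n(n+1)/2 = 10×11/2 = 55
Σk³ = 55² = 3025

Σk³ = 3025


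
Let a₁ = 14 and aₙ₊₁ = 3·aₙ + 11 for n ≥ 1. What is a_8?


Computing step by step:
a_1 = 14
a_2 = 53
a_3 = 170
a_4 = 521
a_5 = 1574
a_6 = 4733
a_7 = 14210
a_8 = 42641


a_8 = 42641


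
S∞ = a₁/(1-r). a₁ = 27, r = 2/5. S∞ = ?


S∞ = a₁/(1-r) = 27/(1 - 2/5)
= 27/(3/5)
= 45

S∞ = 45


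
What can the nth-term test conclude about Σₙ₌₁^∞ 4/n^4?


lim(n→∞) 4/n^4 = 0
lim aₙ = 0 → nth-term test is INCONCLUSIVE
(Need other tests; this is actually a convergent p-series with p=4 > 1)

Inconclusive (lim aₙ = 0; need another test)


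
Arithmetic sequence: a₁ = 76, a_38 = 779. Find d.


d = (aₙ - a₁)/(n-1)
= (779 - 76)/(38-1)
= 703/37 = 19

d = 19


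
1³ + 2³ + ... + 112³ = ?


n(n+1)/2 = 112×113/2 = 6328
Σk³ = 6328² = 40043584

Σk³ = 40043584


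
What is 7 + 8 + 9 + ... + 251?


Σₖ₌7^251 k = Σₖ₌₁^251 k − Σₖ₌₁^6 k
= 251·252/2 − 6·7/2
= 31626 − 21 = 31605

Σk = 31605


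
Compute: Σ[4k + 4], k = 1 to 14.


Σ(4k+4) = 4·Σk + 4·n
= 4·105 + 4·14
= 420 + 56 = 476

Σ = 476


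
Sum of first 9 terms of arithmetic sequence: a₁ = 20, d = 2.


aₙ = 20 + (9-1)×2 = 36
Sₙ = n(a₁+aₙ)/2 = 9×(20+36)/2
= 9×56/2 = 252

S_9 = 252


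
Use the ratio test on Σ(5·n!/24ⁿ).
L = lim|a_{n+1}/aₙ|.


aₙ = 5·n!/24^n
a_{n+1}/aₙ = (n+1)!/24^(n+1) × 24^n/n!  (constant 5 cancels)
= (n+1)/24
L = lim(n→∞) (n+1)/24 = ∞
L > 1 → series DIVERGES

Diverges (ratio test: L = ∞ > 1)


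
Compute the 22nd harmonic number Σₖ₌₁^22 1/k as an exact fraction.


H_22 = 1/1 + 1/2 + 1/3 + ... + 1/22
= 19093197/5173168
≈ 3.6908

H_22 = 19093197/5173168 ≈ 3.6908


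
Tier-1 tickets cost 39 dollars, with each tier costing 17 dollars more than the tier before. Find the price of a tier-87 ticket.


aₙ = a₁ + (n-1)d
= 39 + (87-1)×17
= 39 + 1462
= 1501

a_87 = 1501


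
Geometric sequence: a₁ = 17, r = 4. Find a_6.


aₙ = a₁·r^(n-1)
= 17×4^5
= 17×1024
= 17408

a_6 = 17408


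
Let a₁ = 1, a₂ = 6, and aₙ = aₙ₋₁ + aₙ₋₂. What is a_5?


Computing iteratively: 1, 6, 7, 13, 20
a_5 = 20

a_5 = 20


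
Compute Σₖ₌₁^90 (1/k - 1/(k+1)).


Telescoping: adjacent terms cancel.
= 1/1 - 1/91
= 1 - 1/91 = 90/91

Sum = 90/91


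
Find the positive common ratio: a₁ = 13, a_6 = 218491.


r^(n-1) = aₙ/a₁
r^5 = 218491/13 = 16807
r = 16807^(1/5)
= 7

r = 7


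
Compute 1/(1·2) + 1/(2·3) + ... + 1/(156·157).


1/(k(k+1)) = 1/k - 1/(k+1) (partial fractions)
Telescoping: Σ = 1 - 1/157 = 156/157

Sum = 156/157


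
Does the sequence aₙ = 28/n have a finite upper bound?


a₁ = 28, a₂ = 28/2, a₃ = 28/3, ...
0 < aₙ ≤ 28 for all n ≥ 1
Lower bound: 0, Upper bound: 28
The sequence IS bounded

Bounded (0 < aₙ ≤ 28)


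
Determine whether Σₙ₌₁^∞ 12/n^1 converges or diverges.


p-series test: Σ c/n^p converges if p > 1, diverges if p ≤ 1 (constant c > 0 doesn't affect convergence).
p = 1
1 ≤ 1 → DIVERGES

Diverges (p = 1 ≤ 1)


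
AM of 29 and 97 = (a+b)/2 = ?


AM = (29 + 97)/2 = 126/2 = 63

AM = 63


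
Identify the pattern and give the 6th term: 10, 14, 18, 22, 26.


Pattern: arithmetic (d=4)
Terms: 10, 14, 18, 22, 26
Next term = 30

Next term = 30


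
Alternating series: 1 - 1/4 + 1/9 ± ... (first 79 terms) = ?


S = 1 - 1/4 + 1/9 - 1/16 + 1/25 - 1/36 + 1/49 - 1/64 ± ...
= 0.8225
(Full series converges to +π²/12 ≈ +0.8225)

S_79 = 0.8225


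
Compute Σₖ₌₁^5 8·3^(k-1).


Sₙ = 8×(3^5 - 1)/(3 - 1)
= 8×(243 - 1)/2
= 8×242/2
= 968

S_5 = 968


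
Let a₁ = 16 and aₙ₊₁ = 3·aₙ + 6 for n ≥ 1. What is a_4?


Computing step by step:
a_1 = 16
a_2 = 54
a_3 = 168
a_4 = 510


a_4 = 510


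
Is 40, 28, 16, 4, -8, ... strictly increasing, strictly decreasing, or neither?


Differences: -12, -12, -12, -12
All differences < 0 → strictly DECREASING

Monotonically decreasing


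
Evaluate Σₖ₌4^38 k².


Σₖ₌4^38 k² = Σₖ₌₁^38 k² − Σₖ₌₁^3 k²
= 38·39·77/6 − 3·4·7/6
= 19019 − 14 = 19005

Σk² = 19005


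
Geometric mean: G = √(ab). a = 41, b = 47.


GM = √(41×47) = √1927 = 43.8976

GM = 43.8976


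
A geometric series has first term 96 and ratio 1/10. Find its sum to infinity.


S∞ = a₁/(1-r) = 96/(1 - 1/10)
= 96/(9/10)
= 320/3

S∞ = 320/3


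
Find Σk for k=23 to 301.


Σₖ₌23^301 k = Σₖ₌₁^301 k − Σₖ₌₁^22 k
= 301·302/2 − 22·23/2
= 45451 − 253 = 45198

Σk = 45198


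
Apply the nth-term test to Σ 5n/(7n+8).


lim(n→∞) 5n/(7n+8) = 5/7 = 5/7  (divide numerator and denominator by n)
lim aₙ = 5/7 ≠ 0 → series DIVERGES

Diverges (lim aₙ = 5/7 ≠ 0)


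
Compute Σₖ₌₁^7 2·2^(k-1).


Sₙ = 2×(2^7 - 1)/(2 - 1)
= 2×(128 - 1)/1
= 2×127/1
= 254

S_7 = 254


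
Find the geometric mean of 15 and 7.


GM = √(15×7) = √105 = 10.247

GM = 10.247


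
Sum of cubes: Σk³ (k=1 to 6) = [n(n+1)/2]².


n(n+1)/2 = 6×7/2 = 21
Σk³ = 21² = 441

Σk³ = 441


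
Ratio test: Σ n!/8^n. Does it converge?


aₙ = n!/8^n
a_{n+1}/aₙ = (n+1)!/8^(n+1) × 8^n/n!
= (n+1)/8
L = lim(n→∞) (n+1)/8 = ∞
L > 1 → series DIVERGES

Diverges (ratio test: L = ∞ > 1)


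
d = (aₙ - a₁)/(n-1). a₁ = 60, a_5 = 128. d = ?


d = (aₙ - a₁)/(n-1)
= (128 - 60)/(5-1)
= 68/4 = 17

d = 17


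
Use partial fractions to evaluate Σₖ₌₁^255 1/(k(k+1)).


1/(k(k+1)) = 1/k - 1/(k+1) (partial fractions)
Telescoping: Σ = 1 - 1/256 = 255/256

Sum = 255/256


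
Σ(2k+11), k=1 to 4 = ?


Σ(2k+11) = 2·Σk + 11·n
= 2·10 + 11·4
= 20 + 44 = 64

Σ = 64


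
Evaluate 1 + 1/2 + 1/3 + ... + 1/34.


H_34 = 1/1 + 1/2 + 1/3 + ... + 1/34
= 54062195834749/13127595717600
≈ 4.1182

H_34 = 54062195834749/13127595717600 ≈ 4.1182


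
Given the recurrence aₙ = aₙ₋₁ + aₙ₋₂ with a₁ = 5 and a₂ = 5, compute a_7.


Computing iteratively: 5, 5, 10, 15, 25, 40, 65
a_7 = 65

a_7 = 65


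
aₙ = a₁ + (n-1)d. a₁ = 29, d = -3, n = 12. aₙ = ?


aₙ = a₁ + (n-1)d
= 29 + (12-1)×-3
= 29 - 33
= -4

a_12 = -4


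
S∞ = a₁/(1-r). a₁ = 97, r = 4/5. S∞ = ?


S∞ = a₁/(1-r) = 97/(1 - 4/5)
= 97/(1/5)
= 485

S∞ = 485


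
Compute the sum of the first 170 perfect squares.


n = 170
n(n+1)(2n+1)/6 = 170×171×341/6
= 9912870/6 = 1652145

Σk² = 1652145


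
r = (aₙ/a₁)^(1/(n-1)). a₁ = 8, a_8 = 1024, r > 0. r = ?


r^(n-1) = aₙ/a₁
r^7 = 1024/8 = 128
r = 128^(1/7)
= 2

r = 2


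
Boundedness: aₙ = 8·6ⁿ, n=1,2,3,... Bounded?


aₙ = 8·6ⁿ → as n→∞, aₙ→∞ (since base 6 > 1)
No finite upper bound exists
The sequence is UNBOUNDED

Unbounded (aₙ → ∞ as n → ∞)


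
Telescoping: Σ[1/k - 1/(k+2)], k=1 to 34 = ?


Telescoping with gap 2: two head and two tail terms survive.
= (1 + 1/2) - (1/35 + 1/36)
= 3/2 - 1/35 - 1/36 = 1819/1260

Sum = 1819/1260


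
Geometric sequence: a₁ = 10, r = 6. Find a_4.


aₙ = a₁·r^(n-1)
= 10×6^3
= 10×216
= 2160

a_4 = 2160


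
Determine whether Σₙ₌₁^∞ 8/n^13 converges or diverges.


p-series test: Σ c/n^p converges if p > 1, diverges if p ≤ 1 (constant c > 0 doesn't affect convergence).
p = 13
13 > 1 → CONVERGES

Converges (p = 13 > 1)


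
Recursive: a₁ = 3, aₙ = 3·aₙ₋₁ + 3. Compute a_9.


Computing step by step:
a_1 = 3
a_2 = 12
a_3 = 39
a_4 = 120
a_5 = 363
a_6 = 1092
a_7 = 3279
a_8 = 9840
a_9 = 29523


a_9 = 29523


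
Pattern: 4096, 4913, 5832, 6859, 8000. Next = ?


Pattern: perfect cubes: n³
Terms: 4096, 4913, 5832, 6859, 8000
Next term = 9261

Next term = 9261


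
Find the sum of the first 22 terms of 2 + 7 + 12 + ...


aₙ = 2 + (22-1)×5 = 107
Sₙ = n(a₁+aₙ)/2 = 22×(2+107)/2
= 22×109/2 = 1199

S_22 = 1199


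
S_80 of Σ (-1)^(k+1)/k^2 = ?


S = 1 - 1/4 + 1/9 - 1/16 + 1/25 - 1/36 + 1/49 - 1/64 ± ...
= 0.8224
(Full series converges to +π²/12 ≈ +0.8225)

S_80 = 0.8224


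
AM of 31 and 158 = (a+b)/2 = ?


AM = (31 + 158)/2 = 189/2 = 94.5

AM = 94.5


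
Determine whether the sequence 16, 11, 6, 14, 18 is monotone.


Differences: -5, -5, 8, 4
Difference at position 3 is +8 (> 0) but position 1 is -5 (< 0) — sequence both rises and falls
→ NOT monotonic

Not monotonic


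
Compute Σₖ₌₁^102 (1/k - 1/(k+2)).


Telescoping with gap 2: two head and two tail terms survive.
= (1 + 1/2) - (1/103 + 1/104)
= 3/2 - 1/103 - 1/104 = 15861/10712

Sum = 15861/10712


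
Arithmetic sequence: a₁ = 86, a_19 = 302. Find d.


d = (aₙ - a₁)/(n-1)
= (302 - 86)/(19-1)
= 216/18 = 12

d = 12


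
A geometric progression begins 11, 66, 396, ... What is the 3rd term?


aₙ = a₁·r^(n-1)
= 11×6^2
= 11×36
= 396

a_3 = 396


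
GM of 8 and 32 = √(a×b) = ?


GM = √(8×32) = √256 = 16

GM = 16


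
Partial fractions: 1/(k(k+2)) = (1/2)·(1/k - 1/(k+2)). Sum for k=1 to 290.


1/(k(k+2)) = (1/2)·(1/k - 1/(k+2)) (partial fractions)
Telescoping: Σ = (1/2)·(1 + 1/2 - 1/291 - 1/292) = 126875/169944

Sum = 126875/169944


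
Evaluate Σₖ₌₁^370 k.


n(n+1)/2 = 370×371/2 = 137270/2 = 68635

Σk = 68635


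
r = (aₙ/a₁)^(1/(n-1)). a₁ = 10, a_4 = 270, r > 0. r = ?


r^(n-1) = aₙ/a₁
r^3 = 270/10 = 27
r = 27^(1/3)
= 3

r = 3


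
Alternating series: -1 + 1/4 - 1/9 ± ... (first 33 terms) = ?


S = -1 + 1/4 - 1/9 + 1/16 - 1/25 + 1/36 - 1/49 + 1/64 ± ...
= -0.8229
(Full series converges to -π²/12 ≈ -0.8225)

S_33 = -0.8229


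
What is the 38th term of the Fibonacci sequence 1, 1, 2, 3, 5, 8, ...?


Fibonacci sequence: 1, 1, 2, 3, 5, 8, 13, 21, 34, 55, 89, ...
F(38) = 39088169

F(38) = 39088169


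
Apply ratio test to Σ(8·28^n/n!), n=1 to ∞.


aₙ = 8·28^n/n!
a_{n+1}/aₙ = 28^(n+1)/(n+1)! × n!/28^n  (constant 8 cancels)
= 28/(n+1)
L = lim(n→∞) 28/(n+1) = 0
L < 1 → series CONVERGES

Converges (ratio test: L = 0 < 1)


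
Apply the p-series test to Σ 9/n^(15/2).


p-series test: Σ c/n^p converges if p > 1, diverges if p ≤ 1 (constant c > 0 doesn't affect convergence).
p = 15/2
15/2 > 1 → CONVERGES

Converges (p = 15/2 > 1)


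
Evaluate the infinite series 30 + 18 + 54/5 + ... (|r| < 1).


S∞ = a₁/(1-r) = 30/(1 - 3/5)
= 30/(2/5)
= 75

S∞ = 75


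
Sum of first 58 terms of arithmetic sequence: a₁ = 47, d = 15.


aₙ = 47 + (58-1)×15 = 902
Sₙ = n(a₁+aₙ)/2 = 58×(47+902)/2
= 58×949/2 = 27521

S_58 = 27521


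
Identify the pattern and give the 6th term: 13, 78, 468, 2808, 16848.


Pattern: geometric (r=6)
Terms: 13, 78, 468, 2808, 16848
Next term = 101088

Next term = 101088


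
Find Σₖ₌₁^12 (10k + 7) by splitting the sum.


Σ(10k+7) = 10·Σk + 7·n
= 10·78 + 7·12
= 780 + 84 = 864

Σ = 864


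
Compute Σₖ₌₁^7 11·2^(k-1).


Sₙ = 11×(2^7 - 1)/(2 - 1)
= 11×(128 - 1)/1
= 11×127/1
= 1397

S_7 = 1397


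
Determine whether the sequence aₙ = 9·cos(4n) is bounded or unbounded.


For all n, -1 ≤ cos(4n) ≤ 1, so -9 ≤ 9·cos(4n) ≤ 9
Lower bound: -9, Upper bound: 9
The sequence IS bounded

Bounded (-9 ≤ aₙ ≤ 9)


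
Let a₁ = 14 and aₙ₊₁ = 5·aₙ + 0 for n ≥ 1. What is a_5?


Computing step by step:
a_1 = 14
a_2 = 70
a_3 = 350
a_4 = 1750
a_5 = 8750


a_5 = 8750


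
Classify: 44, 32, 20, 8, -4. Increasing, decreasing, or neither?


Differences: -12, -12, -12, -12
All differences < 0 → strictly DECREASING

Monotonically decreasing


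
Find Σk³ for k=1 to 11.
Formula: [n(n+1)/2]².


n(n+1)/2 = 11×12/2 = 66
Σk³ = 66² = 4356

Σk³ = 4356


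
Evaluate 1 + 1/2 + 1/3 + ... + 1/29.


H_29 = 1/1 + 1/2 + 1/3 + ... + 1/29
= 9227046511387/2329089562800
≈ 3.9617

H_29 = 9227046511387/2329089562800 ≈ 3.9617


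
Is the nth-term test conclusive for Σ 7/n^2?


lim(n→∞) 7/n^2 = 0
lim aₙ = 0 → nth-term test is INCONCLUSIVE
(Need other tests; this is actually a convergent p-series with p=2 > 1)

Inconclusive (lim aₙ = 0; need another test)


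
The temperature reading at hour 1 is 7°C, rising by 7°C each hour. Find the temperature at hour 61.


aₙ = a₁ + (n-1)d
= 7 + (61-1)×7
= 7 + 420
= 427

a_61 = 427


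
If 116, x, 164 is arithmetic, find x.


AM = (116 + 164)/2 = 280/2 = 140

AM = 140


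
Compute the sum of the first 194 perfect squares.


n = 194
n(n+1)(2n+1)/6 = 194×195×389/6
= 14715870/6 = 2452645

Σk² = 2452645


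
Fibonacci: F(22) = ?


Fibonacci sequence: 1, 1, 2, 3, 5, 8, 13, 21, 34, 55, 89, ...
F(22) = 17711

F(22) = 17711


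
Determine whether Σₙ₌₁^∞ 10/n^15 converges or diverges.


p-series test: Σ c/n^p converges if p > 1, diverges if p ≤ 1 (constant c > 0 doesn't affect convergence).
p = 15
15 > 1 → CONVERGES

Converges (p = 15 > 1)


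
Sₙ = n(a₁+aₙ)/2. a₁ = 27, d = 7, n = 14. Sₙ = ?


aₙ = 27 + (14-1)×7 = 118
Sₙ = n(a₁+aₙ)/2 = 14×(27+118)/2
= 14×145/2 = 1015

S_14 = 1015


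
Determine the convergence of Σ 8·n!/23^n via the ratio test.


aₙ = 8·n!/23^n
a_{n+1}/aₙ = (n+1)!/23^(n+1) × 23^n/n!  (constant 8 cancels)
= (n+1)/23
L = lim(n→∞) (n+1)/23 = ∞
L > 1 → series DIVERGES

Diverges (ratio test: L = ∞ > 1)


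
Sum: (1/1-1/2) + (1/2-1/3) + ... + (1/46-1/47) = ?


Telescoping: adjacent terms cancel.
= 1/1 - 1/47
= 1 - 1/47 = 46/47

Sum = 46/47


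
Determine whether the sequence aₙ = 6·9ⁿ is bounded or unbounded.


aₙ = 6·9ⁿ → as n→∞, aₙ→∞ (since base 9 > 1)
No finite upper bound exists
The sequence is UNBOUNDED

Unbounded (aₙ → ∞ as n → ∞)


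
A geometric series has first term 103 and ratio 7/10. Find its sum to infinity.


S∞ = a₁/(1-r) = 103/(1 - 7/10)
= 103/(3/10)
= 1030/3

S∞ = 1030/3


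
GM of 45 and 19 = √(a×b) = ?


GM = √(45×19) = √855 = 29.2404

GM = 29.2404


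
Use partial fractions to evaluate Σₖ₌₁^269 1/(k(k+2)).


1/(k(k+2)) = (1/2)·(1/k - 1/(k+2)) (partial fractions)
Telescoping: Σ = (1/2)·(1 + 1/2 - 1/270 - 1/271) = 54607/73170

Sum = 54607/73170


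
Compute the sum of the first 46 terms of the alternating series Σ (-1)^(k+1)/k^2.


S = 1 - 1/4 + 1/9 - 1/16 + 1/25 - 1/36 + 1/49 - 1/64 ± ...
= 0.8222
(Full series converges to +π²/12 ≈ +0.8225)

S_46 = 0.8222


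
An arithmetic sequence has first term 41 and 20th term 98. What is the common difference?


d = (aₙ - a₁)/(n-1)
= (98 - 41)/(20-1)
= 57/19 = 3

d = 3


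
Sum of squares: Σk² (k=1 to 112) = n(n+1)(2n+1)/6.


n = 112
n(n+1)(2n+1)/6 = 112×113×225/6
= 2847600/6 = 474600

Σk² = 474600


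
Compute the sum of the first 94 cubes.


n(n+1)/2 = 94×95/2 = 4465
Σk³ = 4465² = 19936225

Σk³ = 19936225


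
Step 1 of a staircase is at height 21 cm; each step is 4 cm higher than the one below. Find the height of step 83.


aₙ = a₁ + (n-1)d
= 21 + (83-1)×4
= 21 + 328
= 349

a_83 = 349


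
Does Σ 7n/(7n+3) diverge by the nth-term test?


lim(n→∞) 7n/(7n+3) = 7/7 = 1  (divide numerator and denominator by n)
lim aₙ = 1 ≠ 0 → series DIVERGES

Diverges (lim aₙ = 1 ≠ 0)


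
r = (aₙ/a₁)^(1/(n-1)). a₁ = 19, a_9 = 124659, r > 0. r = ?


r^(n-1) = aₙ/a₁
r^8 = 124659/19 = 6561
r = 6561^(1/8)
= ±3; taking r > 0 gives r = 3

r = 3


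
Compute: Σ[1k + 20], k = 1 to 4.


Σ(1k+20) = 1·Σk + 20·n
= 1·10 + 20·4
= 10 + 80 = 90

Σ = 90


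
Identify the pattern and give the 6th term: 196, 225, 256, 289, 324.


Pattern: perfect squares: n²
Terms: 196, 225, 256, 289, 324
Next term = 361

Next term = 361


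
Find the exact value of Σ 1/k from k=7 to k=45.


Σₖ₌7^45 1/k = 1/7 + 1/8 + 1/9 + ... + 1/45
= 2617230034104616867/1345655451257488800
≈ 1.9449

Sum = 2617230034104616867/1345655451257488800 ≈ 1.9449


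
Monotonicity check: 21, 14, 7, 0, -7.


Differences: -7, -7, -7, -7
All differences < 0 → strictly DECREASING

Monotonically decreasing


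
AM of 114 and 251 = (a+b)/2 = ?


AM = (114 + 251)/2 = 365/2 = 182.5

AM = 182.5


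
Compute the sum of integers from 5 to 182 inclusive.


Σₖ₌5^182 k = Σₖ₌₁^182 k − Σₖ₌₁^4 k
= 182·183/2 − 4·5/2
= 16653 − 10 = 16643

Σk = 16643


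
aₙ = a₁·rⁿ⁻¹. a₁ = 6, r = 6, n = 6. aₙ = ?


aₙ = a₁·r^(n-1)
= 6×6^5
= 6×7776
= 46656

a_6 = 46656


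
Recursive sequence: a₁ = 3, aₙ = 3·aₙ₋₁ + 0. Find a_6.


Computing step by step:
a_1 = 3
a_2 = 9
a_3 = 27
a_4 = 81
a_5 = 243
a_6 = 729


a_6 = 729


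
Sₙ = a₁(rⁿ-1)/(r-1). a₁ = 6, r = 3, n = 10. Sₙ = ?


Sₙ = 6×(3^10 - 1)/(3 - 1)
= 6×(59049 - 1)/2
= 6×59048/2
= 177144

S_10 = 177144


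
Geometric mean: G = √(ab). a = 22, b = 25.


GM = √(22×25) = √550 = 23.4521

GM = 23.4521


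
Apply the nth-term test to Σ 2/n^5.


lim(n→∞) 2/n^5 = 0
lim aₙ = 0 → nth-term test is INCONCLUSIVE
(Need other tests; this is actually a convergent p-series with p=5 > 1)

Inconclusive (lim aₙ = 0; need another test)


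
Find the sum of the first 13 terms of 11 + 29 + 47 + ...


aₙ = 11 + (13-1)×18 = 227
Sₙ = n(a₁+aₙ)/2 = 13×(11+227)/2
= 13×238/2 = 1547

S_13 = 1547


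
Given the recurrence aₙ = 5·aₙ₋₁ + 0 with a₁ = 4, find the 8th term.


Computing step by step:
a_1 = 4
a_2 = 20
a_3 = 100
a_4 = 500
a_5 = 2500
a_6 = 12500
a_7 = 62500
a_8 = 312500


a_8 = 312500


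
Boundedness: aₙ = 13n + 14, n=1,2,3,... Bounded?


aₙ = 13n + 14 → as n→∞, aₙ→∞
No finite upper bound exists
The sequence is UNBOUNDED

Unbounded (aₙ → ∞ as n → ∞)


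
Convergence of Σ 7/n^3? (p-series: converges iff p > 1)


p-series test: Σ c/n^p converges if p > 1, diverges if p ≤ 1 (constant c > 0 doesn't affect convergence).
p = 3
3 > 1 → CONVERGES

Converges (p = 3 > 1)


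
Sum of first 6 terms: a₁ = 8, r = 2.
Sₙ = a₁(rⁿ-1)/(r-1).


Sₙ = 8×(2^6 - 1)/(2 - 1)
= 8×(64 - 1)/1
= 8×63/1
= 504

S_6 = 504


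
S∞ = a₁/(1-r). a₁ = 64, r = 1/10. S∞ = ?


S∞ = a₁/(1-r) = 64/(1 - 1/10)
= 64/(9/10)
= 640/9

S∞ = 640/9


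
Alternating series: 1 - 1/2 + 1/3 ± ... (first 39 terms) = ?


S = 1 - 1/2 + 1/3 - 1/4 + 1/5 - 1/6 + 1/7 - 1/8 ± ...
= 0.7058
(Full series converges to +ln(2) ≈ +0.6931)

S_39 = 0.7058


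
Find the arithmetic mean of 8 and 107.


AM = (8 + 107)/2 = 115/2 = 57.5

AM = 57.5


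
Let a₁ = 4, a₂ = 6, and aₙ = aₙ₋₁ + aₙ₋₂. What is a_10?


Computing iteratively: 4, 6, 10, 16, 26, 42, 68, 110, 178, 288
a_10 = 288

a_10 = 288


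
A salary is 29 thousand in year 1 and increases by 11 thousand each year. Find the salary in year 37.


aₙ = a₁ + (n-1)d
= 29 + (37-1)×11
= 29 + 396
= 425

a_37 = 425


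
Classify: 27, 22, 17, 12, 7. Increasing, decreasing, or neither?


Differences: -5, -5, -5, -5
All differences < 0 → strictly DECREASING

Monotonically decreasing


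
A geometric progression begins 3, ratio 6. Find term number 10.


aₙ = a₁·r^(n-1)
= 3×6^9
= 3×10077696
= 30233088

a_10 = 30233088


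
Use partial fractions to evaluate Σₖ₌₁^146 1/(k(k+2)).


1/(k(k+2)) = (1/2)·(1/k - 1/(k+2)) (partial fractions)
Telescoping: Σ = (1/2)·(1 + 1/2 - 1/147 - 1/148) = 32339/43512

Sum = 32339/43512


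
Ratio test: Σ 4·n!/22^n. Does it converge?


aₙ = 4·n!/22^n
a_{n+1}/aₙ = (n+1)!/22^(n+1) × 22^n/n!  (constant 4 cancels)
= (n+1)/22
L = lim(n→∞) (n+1)/22 = ∞
L > 1 → series DIVERGES

Diverges (ratio test: L = ∞ > 1)


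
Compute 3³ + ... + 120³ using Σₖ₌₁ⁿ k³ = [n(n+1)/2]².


Σₖ₌3^120 k³ = [120·121/2]² − [2·3/2]²
= 52707600 − 9 = 52707591

Σk³ = 52707591


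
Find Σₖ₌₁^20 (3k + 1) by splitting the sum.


Σ(3k+1) = 3·Σk + 1·n
= 3·210 + 1·20
= 630 + 20 = 650

Σ = 650


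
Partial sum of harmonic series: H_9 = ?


H_9 = 1/1 + 1/2 + 1/3 + 1/4 + 1/5 + 1/6 + 1/7 + 1/8 + 1/9
= 7129/2520
≈ 2.829

H_9 = 7129/2520 ≈ 2.829


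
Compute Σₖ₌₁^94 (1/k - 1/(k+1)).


Telescoping: adjacent terms cancel.
= 1/1 - 1/95
= 1 - 1/95 = 94/95

Sum = 94/95


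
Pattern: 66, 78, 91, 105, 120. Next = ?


Pattern: triangular numbers: n(n+1)/2
Terms: 66, 78, 91, 105, 120
Next term = 136

Next term = 136


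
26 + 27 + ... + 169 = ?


Σₖ₌26^169 k = Σₖ₌₁^169 k − Σₖ₌₁^25 k
= 169·170/2 − 25·26/2
= 14365 − 325 = 14040

Σk = 14040


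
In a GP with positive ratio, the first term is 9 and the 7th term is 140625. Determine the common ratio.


r^(n-1) = aₙ/a₁
r^6 = 140625/9 = 15625
r = 15625^(1/6)
= ±5; taking r > 0 gives r = 5

r = 5


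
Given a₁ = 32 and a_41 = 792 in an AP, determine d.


d = (aₙ - a₁)/(n-1)
= (792 - 32)/(41-1)
= 760/40 = 19

d = 19


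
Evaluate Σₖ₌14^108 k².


Σₖ₌14^108 k² = Σₖ₌₁^108 k² − Σₖ₌₁^13 k²
= 108·109·217/6 − 13·14·27/6
= 425754 − 819 = 424935

Σk² = 424935


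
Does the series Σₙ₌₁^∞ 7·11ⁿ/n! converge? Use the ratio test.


aₙ = 7·11^n/n!
a_{n+1}/aₙ = 11^(n+1)/(n+1)! × n!/11^n  (constant 7 cancels)
= 11/(n+1)
L = lim(n→∞) 11/(n+1) = 0
L < 1 → series CONVERGES

Converges (ratio test: L = 0 < 1)


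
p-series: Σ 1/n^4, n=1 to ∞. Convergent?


p-series test: Σ c/n^p converges if p > 1, diverges if p ≤ 1 (constant c > 0 doesn't affect convergence).
p = 4
4 > 1 → CONVERGES

Converges (p = 4 > 1)


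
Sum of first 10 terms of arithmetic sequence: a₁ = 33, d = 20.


aₙ = 33 + (10-1)×20 = 213
Sₙ = n(a₁+aₙ)/2 = 10×(33+213)/2
= 10×246/2 = 1230

S_10 = 1230


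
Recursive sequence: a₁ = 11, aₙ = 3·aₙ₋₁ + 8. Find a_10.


Computing step by step:
a_1 = 11
a_2 = 41
a_3 = 131
a_4 = 401
a_5 = 1211
a_6 = 3641
a_7 = 10931
a_8 = 32801
a_9 = 98411
a_10 = 295241


a_10 = 295241


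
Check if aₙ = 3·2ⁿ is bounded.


aₙ = 3·2ⁿ → as n→∞, aₙ→∞ (since base 2 > 1)
No finite upper bound exists
The sequence is UNBOUNDED

Unbounded (aₙ → ∞ as n → ∞)


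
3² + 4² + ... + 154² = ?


Σₖ₌3^154 k² = Σₖ₌₁^154 k² − Σₖ₌₁^2 k²
= 154·155·309/6 − 2·3·5/6
= 1229305 − 5 = 1229300

Σk² = 1229300


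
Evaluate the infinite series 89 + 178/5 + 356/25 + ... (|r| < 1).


S∞ = a₁/(1-r) = 89/(1 - 2/5)
= 89/(3/5)
= 445/3

S∞ = 445/3


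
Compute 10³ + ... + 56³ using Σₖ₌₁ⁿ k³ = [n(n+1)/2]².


Σₖ₌10^56 k³ = [56·57/2]² − [9·10/2]²
= 2547216 − 2025 = 2545191

Σk³ = 2545191


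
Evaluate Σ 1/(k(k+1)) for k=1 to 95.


1/(k(k+1)) = 1/k - 1/(k+1) (partial fractions)
Telescoping: Σ = 1 - 1/96 = 95/96

Sum = 95/96


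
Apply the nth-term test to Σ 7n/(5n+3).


lim(n→∞) 7n/(5n+3) = 7/5 = 7/5  (divide numerator and denominator by n)
lim aₙ = 7/5 ≠ 0 → series DIVERGES

Diverges (lim aₙ = 7/5 ≠ 0)


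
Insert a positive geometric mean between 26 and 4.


GM = √(26×4) = √104 = 10.198

GM = 10.198


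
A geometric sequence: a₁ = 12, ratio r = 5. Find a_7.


aₙ = a₁·r^(n-1)
= 12×5^6
= 12×15625
= 187500

a_7 = 187500


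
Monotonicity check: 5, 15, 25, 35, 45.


Differences: 10, 10, 10, 10
All differences > 0 → strictly INCREASING

Monotonically increasing


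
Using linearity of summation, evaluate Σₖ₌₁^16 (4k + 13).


Σ(4k+13) = 4·Σk + 13·n
= 4·136 + 13·16
= 544 + 208 = 752

Σ = 752


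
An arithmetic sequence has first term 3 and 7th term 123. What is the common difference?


d = (aₙ - a₁)/(n-1)
= (123 - 3)/(7-1)
= 120/6 = 20

d = 20


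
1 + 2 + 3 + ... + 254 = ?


n(n+1)/2 = 254×255/2 = 64770/2 = 32385

Σk = 32385


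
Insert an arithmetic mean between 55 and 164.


AM = (55 + 164)/2 = 219/2 = 109.5

AM = 109.5


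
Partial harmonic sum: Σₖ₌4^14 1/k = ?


Σₖ₌4^14 1/k = 1/4 + 1/5 + 1/6 + ... + 1/14
= 511073/360360
≈ 1.4182

Sum = 511073/360360 ≈ 1.4182


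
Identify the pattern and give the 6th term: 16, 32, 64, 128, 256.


Pattern: powers of 2: 2ⁿ
Terms: 16, 32, 64, 128, 256
Next term = 512

Next term = 512


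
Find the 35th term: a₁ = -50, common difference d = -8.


aₙ = a₁ + (n-1)d
= -50 + (35-1)×-8
= -50 - 272
= -322

a_35 = -322


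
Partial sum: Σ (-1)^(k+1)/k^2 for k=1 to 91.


S = 1 - 1/4 + 1/9 - 1/16 + 1/25 - 1/36 + 1/49 - 1/64 ± ...
= 0.8225
(Full series converges to +π²/12 ≈ +0.8225)

S_91 = 0.8225


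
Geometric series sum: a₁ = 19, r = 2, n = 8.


Sₙ = 19×(2^8 - 1)/(2 - 1)
= 19×(256 - 1)/1
= 19×255/1
= 4845

S_8 = 4845


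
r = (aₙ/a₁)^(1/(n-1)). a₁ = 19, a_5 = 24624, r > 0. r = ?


r^(n-1) = aₙ/a₁
r^4 = 24624/19 = 1296
r = 1296^(1/4)
= ±6; taking r > 0 gives r = 6

r = 6


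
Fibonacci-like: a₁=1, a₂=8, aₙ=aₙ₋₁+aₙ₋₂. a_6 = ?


Computing iteratively: 1, 8, 9, 17, 26, 43
a_6 = 43

a_6 = 43


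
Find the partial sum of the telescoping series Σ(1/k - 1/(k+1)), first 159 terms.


Telescoping: adjacent terms cancel.
= 1/1 - 1/160
= 1 - 1/160 = 159/160

Sum = 159/160
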